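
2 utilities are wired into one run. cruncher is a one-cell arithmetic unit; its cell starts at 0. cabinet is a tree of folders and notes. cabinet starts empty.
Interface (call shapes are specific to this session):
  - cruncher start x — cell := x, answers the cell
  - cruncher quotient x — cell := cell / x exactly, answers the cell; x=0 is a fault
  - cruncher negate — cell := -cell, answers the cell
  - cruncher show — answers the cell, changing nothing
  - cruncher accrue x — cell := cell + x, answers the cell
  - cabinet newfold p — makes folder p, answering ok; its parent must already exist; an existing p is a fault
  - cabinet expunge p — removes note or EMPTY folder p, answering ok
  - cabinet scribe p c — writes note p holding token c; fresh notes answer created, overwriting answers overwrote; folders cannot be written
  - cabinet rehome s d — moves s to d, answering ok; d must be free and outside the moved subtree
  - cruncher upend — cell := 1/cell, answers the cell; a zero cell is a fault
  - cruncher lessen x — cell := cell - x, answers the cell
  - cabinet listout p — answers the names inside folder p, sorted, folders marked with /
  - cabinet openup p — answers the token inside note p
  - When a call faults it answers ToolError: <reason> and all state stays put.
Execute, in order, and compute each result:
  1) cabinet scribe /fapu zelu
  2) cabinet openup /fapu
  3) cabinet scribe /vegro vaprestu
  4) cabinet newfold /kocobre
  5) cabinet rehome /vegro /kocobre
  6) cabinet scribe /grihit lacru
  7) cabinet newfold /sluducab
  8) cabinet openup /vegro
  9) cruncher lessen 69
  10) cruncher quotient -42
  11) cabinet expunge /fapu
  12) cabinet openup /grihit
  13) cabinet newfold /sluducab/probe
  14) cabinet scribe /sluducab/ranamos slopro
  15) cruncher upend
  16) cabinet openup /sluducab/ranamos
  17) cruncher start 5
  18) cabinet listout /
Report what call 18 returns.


==> cabinet scribe(p: /fapu, c: zelu)
<== created
==> cabinet openup(p: /fapu)
<== zelu
==> cabinet scribe(p: /vegro, c: vaprestu)
<== created
==> cabinet newfold(p: /kocobre)
<== ok
==> cabinet rehome(s: /vegro, d: /kocobre)
<== ToolError: exists
==> cabinet scribe(p: /grihit, c: lacru)
<== created
==> cabinet newfold(p: /sluducab)
<== ok
==> cabinet openup(p: /vegro)
<== vaprestu
==> cruncher lessen(x: 69)
<== -69
==> cruncher quotient(x: -42)
<== 23/14
==> cabinet expunge(p: /fapu)
<== ok
==> cabinet openup(p: /grihit)
<== lacru
==> cabinet newfold(p: /sluducab/probe)
<== ok
==> cabinet scribe(p: /sluducab/ranamos, c: slopro)
<== created
==> cruncher upend()
<== 14/23
==> cabinet openup(p: /sluducab/ranamos)
<== slopro
==> cruncher start(x: 5)
<== 5
==> cabinet listout(p: /)
<== [grihit, kocobre/, sluducab/, vegro]

Answer: [grihit, kocobre/, sluducab/, vegro]


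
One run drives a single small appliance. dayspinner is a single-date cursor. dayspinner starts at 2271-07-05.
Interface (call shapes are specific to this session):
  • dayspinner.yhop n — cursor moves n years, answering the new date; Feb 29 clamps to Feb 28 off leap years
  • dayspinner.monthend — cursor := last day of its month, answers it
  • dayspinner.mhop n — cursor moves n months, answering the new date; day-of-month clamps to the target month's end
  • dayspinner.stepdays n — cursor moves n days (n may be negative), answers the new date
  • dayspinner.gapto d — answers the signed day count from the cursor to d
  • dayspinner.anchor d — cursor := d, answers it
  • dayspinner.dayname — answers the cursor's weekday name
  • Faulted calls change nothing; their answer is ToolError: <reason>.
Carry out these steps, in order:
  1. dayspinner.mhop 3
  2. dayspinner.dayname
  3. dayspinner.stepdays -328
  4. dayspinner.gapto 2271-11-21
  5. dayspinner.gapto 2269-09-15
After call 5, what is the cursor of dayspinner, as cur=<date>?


% mhop n='3'
[out] 2271-10-05
% dayname
[out] Thursday
% stepdays n='-328'
[out] 2270-11-11
% gapto d='2271-11-21'
[out] 375
% gapto d='2269-09-15'
[out] -422

Answer: cur=2270-11-11


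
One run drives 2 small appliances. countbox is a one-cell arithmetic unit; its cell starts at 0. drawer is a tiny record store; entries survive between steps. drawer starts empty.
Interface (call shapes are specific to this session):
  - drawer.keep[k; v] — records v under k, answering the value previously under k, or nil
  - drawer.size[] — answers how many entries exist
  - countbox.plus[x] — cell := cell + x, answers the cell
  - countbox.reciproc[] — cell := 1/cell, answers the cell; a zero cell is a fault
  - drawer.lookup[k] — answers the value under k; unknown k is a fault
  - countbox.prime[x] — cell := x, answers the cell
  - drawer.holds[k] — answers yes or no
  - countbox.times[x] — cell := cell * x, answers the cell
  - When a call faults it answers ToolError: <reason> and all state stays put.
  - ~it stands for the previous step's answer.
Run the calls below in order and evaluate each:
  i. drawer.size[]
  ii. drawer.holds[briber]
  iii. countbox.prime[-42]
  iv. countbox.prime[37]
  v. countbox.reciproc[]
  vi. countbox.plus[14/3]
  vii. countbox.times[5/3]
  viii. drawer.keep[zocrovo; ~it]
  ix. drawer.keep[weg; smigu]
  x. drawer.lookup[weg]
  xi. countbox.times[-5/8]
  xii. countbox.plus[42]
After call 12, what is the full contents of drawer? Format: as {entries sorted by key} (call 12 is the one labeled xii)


I try drawer.size(), yielding 0.
I call drawer.holds passing k→briber, and observe no.
I use countbox.prime passing x→-42, giving -42.
I run countbox.prime passing x→37, which returns 37.
I try countbox.reciproc(), and get 1/37.
Calling countbox.plus passing x→14/3, which returns 521/111.
Using countbox.times passing x→5/3, — result: 2605/333.
Using drawer.keep passing k→zocrovo, v→~it, → nil.
I invoke drawer.keep passing k→weg, v→smigu, giving nil.
Then drawer.lookup passing k→weg: smigu.
Next I call countbox.times passing x→-5/8, → -13025/2664.
I call countbox.plus passing x→42, and see 98863/2664.

Answer: {weg=smigu, zocrovo=2605/333}


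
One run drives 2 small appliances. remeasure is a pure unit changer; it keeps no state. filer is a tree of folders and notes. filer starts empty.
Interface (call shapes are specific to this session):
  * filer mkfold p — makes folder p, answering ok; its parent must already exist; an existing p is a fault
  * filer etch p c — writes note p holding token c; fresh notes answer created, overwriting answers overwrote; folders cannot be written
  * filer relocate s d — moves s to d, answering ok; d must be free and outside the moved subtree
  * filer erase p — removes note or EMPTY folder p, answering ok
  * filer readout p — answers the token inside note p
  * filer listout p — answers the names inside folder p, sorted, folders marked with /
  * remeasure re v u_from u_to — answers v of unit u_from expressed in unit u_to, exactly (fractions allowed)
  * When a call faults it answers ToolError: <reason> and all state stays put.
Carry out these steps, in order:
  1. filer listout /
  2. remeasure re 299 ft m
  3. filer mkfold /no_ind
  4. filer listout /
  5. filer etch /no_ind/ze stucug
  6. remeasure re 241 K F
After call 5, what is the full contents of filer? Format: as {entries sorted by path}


# filer listout(p='/') == []
# remeasure re(v='299', u_from='ft', u_to='m') == 113919/1250
# filer mkfold(p='/no_ind') == ok
# filer listout(p='/') == [no_ind/]
# filer etch(p='/no_ind/ze', c='stucug') == created
# remeasure re(v='241', u_from='K', u_to='F') == -2587/100

Answer: {no_ind/, no_ind/ze=stucug}


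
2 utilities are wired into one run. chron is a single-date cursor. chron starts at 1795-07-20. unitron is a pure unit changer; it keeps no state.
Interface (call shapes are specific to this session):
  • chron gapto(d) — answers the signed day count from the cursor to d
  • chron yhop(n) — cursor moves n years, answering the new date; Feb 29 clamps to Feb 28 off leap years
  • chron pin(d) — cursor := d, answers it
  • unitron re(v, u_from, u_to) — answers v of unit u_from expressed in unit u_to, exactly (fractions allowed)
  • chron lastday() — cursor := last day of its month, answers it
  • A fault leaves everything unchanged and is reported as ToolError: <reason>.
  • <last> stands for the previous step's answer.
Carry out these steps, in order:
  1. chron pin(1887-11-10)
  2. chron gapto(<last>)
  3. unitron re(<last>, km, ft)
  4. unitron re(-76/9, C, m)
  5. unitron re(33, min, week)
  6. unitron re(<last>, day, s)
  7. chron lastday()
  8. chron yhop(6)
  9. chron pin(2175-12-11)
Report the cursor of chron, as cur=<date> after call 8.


Invoking chron pin with d→1887-11-10, → 1887-11-10.
I invoke chron gapto with d→<last>: 0.
I call unitron re with v→<last>, u_from→km, u_to→ft, and observe 0.
I use unitron re with v→-76/9, u_from→C, u_to→m, → ToolError: incompatible units.
I run unitron re with v→33, u_from→min, u_to→week: 11/3360.
I try unitron re with v→<last>, u_from→day, u_to→s, and see 1980/7.
Then chron lastday(), and get 1887-11-30.
Then chron yhop with n→6, yielding 1893-11-30.
I try chron pin with d→2175-12-11, and get 2175-12-11.

Answer: cur=1893-11-30


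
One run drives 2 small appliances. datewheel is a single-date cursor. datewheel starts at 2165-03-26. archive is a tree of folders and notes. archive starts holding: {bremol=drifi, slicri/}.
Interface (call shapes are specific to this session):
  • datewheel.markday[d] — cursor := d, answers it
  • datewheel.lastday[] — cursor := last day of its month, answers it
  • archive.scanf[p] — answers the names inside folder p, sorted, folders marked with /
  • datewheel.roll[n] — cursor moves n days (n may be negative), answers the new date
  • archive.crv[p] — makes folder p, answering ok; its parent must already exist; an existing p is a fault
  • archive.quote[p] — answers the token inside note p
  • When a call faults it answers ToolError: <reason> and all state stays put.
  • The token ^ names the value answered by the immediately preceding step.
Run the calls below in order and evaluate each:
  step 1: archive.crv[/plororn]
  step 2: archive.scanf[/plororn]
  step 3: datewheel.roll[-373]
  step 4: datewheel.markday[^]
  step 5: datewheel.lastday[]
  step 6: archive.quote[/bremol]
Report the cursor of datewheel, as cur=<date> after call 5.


Answer: cur=2164-03-31

Derivation:
Act: archive.crv[p→/plororn]
Obs: ok
Act: archive.scanf[p→/plororn]
Obs: []
Act: datewheel.roll[n→-373]
Obs: 2164-03-18
Act: datewheel.markday[d→^]
Obs: 2164-03-18
Act: datewheel.lastday[]
Obs: 2164-03-31
Act: archive.quote[p→/bremol]
Obs: drifi


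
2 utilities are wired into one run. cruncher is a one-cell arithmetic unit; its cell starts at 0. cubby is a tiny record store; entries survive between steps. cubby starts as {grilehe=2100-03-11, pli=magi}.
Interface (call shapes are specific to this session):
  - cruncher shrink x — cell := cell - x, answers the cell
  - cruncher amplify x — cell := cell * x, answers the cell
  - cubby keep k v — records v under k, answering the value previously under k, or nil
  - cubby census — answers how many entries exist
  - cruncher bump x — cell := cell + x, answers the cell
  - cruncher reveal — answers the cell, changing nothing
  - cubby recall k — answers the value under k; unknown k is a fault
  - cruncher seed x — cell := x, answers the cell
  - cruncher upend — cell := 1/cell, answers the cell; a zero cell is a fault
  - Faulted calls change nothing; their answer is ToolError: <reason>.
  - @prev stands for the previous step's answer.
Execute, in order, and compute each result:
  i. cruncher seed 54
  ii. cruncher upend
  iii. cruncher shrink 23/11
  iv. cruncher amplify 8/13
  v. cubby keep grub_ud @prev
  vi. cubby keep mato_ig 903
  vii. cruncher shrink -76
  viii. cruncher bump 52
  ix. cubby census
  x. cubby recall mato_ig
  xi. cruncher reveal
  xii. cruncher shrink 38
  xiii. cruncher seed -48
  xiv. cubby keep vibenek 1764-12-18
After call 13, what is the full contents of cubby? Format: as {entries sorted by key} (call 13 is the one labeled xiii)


% cruncher seed(54) ~> 54
% cruncher upend() ~> 1/54
% cruncher shrink(23/11) ~> -1231/594
% cruncher amplify(8/13) ~> -4924/3861
% cubby keep(grub_ud, @prev) ~> nil
% cubby keep(mato_ig, 903) ~> nil
% cruncher shrink(-76) ~> 288512/3861
% cruncher bump(52) ~> 489284/3861
% cubby census() ~> 4
% cubby recall(mato_ig) ~> 903
% cruncher reveal() ~> 489284/3861
% cruncher shrink(38) ~> 342566/3861
% cruncher seed(-48) ~> -48
% cubby keep(vibenek, 1764-12-18) ~> nil

Answer: {grilehe=2100-03-11, grub_ud=-4924/3861, mato_ig=903, pli=magi}


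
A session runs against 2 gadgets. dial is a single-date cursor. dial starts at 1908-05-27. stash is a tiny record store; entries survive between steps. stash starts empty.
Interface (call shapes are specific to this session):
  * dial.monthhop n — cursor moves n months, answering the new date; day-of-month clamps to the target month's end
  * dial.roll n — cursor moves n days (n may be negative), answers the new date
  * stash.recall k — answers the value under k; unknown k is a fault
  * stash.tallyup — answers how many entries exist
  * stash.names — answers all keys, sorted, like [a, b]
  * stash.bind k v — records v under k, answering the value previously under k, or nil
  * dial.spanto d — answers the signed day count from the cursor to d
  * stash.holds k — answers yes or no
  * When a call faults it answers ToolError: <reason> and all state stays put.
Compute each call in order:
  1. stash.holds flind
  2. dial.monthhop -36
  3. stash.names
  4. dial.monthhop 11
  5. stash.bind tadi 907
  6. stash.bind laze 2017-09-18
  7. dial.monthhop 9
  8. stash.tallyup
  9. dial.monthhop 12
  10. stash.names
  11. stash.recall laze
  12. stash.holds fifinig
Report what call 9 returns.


Answer: 1908-01-27

Derivation:
I call stash.holds on k=flind, giving no.
I try dial.monthhop on n=-36, → 1905-05-27.
I invoke stash.names(), and observe [].
Now I run dial.monthhop on n=11, and observe 1906-04-27.
Now I run stash.bind on k=tadi, v=907, → nil.
I call stash.bind on k=laze, v=2017-09-18, and get nil.
Calling dial.monthhop on n=9, yielding 1907-01-27.
Using stash.tallyup(), yielding 2.
Calling dial.monthhop on n=12: 1908-01-27.
Now I run stash.names(), and observe [laze, tadi].
Now I run stash.recall on k=laze, → 2017-09-18.
I call stash.holds on k=fifinig, which returns no.


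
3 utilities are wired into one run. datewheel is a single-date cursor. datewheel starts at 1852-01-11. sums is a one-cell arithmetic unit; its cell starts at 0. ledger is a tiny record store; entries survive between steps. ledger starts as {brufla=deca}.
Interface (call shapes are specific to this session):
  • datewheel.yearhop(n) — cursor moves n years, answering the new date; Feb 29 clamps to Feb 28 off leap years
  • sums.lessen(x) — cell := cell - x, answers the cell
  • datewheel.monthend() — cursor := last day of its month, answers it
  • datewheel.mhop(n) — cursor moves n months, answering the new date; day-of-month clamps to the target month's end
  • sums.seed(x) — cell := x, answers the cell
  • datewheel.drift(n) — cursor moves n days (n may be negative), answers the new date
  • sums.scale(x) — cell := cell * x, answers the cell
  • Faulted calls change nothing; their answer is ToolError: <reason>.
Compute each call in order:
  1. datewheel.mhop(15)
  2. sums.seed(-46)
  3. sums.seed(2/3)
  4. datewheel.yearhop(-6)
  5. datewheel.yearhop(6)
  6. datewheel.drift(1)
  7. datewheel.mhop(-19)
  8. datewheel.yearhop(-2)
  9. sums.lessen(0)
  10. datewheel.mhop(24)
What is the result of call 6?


Answer: 1853-04-12

Derivation:
>>> mhop n→15
[out] 1853-04-11
>>> seed x→-46
[out] -46
>>> seed x→2/3
[out] 2/3
>>> yearhop n→-6
[out] 1847-04-11
>>> yearhop n→6
[out] 1853-04-11
>>> drift n→1
[out] 1853-04-12
>>> mhop n→-19
[out] 1851-09-12
>>> yearhop n→-2
[out] 1849-09-12
>>> lessen x→0
[out] 2/3
>>> mhop n→24
[out] 1851-09-12


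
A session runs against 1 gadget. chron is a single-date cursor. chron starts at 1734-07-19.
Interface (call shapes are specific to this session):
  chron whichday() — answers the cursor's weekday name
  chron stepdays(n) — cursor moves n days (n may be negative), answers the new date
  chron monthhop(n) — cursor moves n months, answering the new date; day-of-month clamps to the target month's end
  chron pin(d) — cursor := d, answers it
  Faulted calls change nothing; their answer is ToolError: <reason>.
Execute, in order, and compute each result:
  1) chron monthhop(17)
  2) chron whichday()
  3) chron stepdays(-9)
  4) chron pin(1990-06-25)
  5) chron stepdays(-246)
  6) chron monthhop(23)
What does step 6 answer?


Answer: 1991-09-22

Derivation:
Next I call chron monthhop(n=17), yielding 1735-12-19.
Now I run chron whichday(), and observe Monday.
Using chron stepdays(n=-9), → 1735-12-10.
Invoking chron pin(d=1990-06-25), yielding 1990-06-25.
I invoke chron stepdays(n=-246), — result: 1989-10-22.
Using chron monthhop(n=23), and observe 1991-09-22.


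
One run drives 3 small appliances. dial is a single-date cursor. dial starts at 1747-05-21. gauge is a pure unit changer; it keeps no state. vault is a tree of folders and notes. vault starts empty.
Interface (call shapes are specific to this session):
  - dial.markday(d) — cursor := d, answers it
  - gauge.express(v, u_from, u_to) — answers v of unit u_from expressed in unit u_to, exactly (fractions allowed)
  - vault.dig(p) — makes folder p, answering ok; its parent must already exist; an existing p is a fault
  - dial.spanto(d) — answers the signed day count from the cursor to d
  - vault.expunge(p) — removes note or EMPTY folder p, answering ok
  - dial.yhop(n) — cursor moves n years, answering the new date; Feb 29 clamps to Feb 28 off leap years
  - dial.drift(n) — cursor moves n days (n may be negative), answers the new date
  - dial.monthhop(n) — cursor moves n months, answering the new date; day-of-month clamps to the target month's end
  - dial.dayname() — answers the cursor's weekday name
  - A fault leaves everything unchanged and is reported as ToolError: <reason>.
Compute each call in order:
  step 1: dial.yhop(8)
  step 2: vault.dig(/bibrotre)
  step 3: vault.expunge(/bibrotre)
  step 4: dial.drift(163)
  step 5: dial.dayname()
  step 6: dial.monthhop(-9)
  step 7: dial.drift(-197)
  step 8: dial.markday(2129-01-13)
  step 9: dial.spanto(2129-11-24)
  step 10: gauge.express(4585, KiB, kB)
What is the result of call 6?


Answer: 1755-01-31

Derivation:
% yhop(n='8') -> 1755-05-21
% dig(p='/bibrotre') -> ok
% expunge(p='/bibrotre') -> ok
% drift(n='163') -> 1755-10-31
% dayname() -> Friday
% monthhop(n='-9') -> 1755-01-31
% drift(n='-197') -> 1754-07-18
% markday(d='2129-01-13') -> 2129-01-13
% spanto(d='2129-11-24') -> 315
% express(v='4585', u_from='KiB', u_to='kB') -> 117376/25


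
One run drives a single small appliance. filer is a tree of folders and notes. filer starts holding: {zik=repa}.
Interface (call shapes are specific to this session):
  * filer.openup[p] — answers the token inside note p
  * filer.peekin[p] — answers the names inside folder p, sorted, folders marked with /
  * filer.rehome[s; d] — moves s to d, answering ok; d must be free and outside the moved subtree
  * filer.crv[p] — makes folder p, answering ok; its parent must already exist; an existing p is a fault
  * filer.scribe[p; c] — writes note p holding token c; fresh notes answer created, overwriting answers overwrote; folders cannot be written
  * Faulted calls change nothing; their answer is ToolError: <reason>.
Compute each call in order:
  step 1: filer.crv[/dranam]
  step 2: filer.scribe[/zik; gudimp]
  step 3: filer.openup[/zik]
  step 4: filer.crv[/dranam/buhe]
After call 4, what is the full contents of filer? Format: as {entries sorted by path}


Answer: {dranam/, dranam/buhe/, zik=gudimp}

Derivation:
$ crv p: /dranam
:: ok
$ scribe p: /zik c: gudimp
:: overwrote
$ openup p: /zik
:: gudimp
$ crv p: /dranam/buhe
:: ok


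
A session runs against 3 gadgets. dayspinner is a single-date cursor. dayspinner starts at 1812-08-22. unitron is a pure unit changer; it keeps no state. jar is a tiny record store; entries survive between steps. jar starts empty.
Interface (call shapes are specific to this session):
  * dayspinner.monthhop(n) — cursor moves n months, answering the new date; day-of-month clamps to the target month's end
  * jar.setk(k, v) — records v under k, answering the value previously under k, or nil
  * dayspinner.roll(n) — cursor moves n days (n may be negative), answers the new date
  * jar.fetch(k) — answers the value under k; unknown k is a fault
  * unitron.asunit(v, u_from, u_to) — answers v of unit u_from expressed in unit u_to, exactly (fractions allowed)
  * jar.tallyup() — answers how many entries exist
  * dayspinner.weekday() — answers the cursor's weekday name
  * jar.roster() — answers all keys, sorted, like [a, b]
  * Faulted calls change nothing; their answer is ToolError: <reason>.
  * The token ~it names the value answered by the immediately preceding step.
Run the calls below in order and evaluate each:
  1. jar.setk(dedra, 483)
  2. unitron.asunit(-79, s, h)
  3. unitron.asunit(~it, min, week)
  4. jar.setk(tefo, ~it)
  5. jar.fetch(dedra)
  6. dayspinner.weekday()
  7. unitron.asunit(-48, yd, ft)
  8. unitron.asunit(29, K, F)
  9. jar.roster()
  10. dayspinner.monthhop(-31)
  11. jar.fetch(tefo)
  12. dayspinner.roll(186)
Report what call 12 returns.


Do: setk[k: dedra; v: 483]
See: nil
Do: asunit[v: -79; u_from: s; u_to: h]
See: -79/3600
Do: asunit[v: ~it; u_from: min; u_to: week]
See: -79/36288000
Do: setk[k: tefo; v: ~it]
See: nil
Do: fetch[k: dedra]
See: 483
Do: weekday[]
See: Saturday
Do: asunit[v: -48; u_from: yd; u_to: ft]
See: -144
Do: asunit[v: 29; u_from: K; u_to: F]
See: -40747/100
Do: roster[]
See: [dedra, tefo]
Do: monthhop[n: -31]
See: 1810-01-22
Do: fetch[k: tefo]
See: -79/36288000
Do: roll[n: 186]
See: 1810-07-27

Answer: 1810-07-27


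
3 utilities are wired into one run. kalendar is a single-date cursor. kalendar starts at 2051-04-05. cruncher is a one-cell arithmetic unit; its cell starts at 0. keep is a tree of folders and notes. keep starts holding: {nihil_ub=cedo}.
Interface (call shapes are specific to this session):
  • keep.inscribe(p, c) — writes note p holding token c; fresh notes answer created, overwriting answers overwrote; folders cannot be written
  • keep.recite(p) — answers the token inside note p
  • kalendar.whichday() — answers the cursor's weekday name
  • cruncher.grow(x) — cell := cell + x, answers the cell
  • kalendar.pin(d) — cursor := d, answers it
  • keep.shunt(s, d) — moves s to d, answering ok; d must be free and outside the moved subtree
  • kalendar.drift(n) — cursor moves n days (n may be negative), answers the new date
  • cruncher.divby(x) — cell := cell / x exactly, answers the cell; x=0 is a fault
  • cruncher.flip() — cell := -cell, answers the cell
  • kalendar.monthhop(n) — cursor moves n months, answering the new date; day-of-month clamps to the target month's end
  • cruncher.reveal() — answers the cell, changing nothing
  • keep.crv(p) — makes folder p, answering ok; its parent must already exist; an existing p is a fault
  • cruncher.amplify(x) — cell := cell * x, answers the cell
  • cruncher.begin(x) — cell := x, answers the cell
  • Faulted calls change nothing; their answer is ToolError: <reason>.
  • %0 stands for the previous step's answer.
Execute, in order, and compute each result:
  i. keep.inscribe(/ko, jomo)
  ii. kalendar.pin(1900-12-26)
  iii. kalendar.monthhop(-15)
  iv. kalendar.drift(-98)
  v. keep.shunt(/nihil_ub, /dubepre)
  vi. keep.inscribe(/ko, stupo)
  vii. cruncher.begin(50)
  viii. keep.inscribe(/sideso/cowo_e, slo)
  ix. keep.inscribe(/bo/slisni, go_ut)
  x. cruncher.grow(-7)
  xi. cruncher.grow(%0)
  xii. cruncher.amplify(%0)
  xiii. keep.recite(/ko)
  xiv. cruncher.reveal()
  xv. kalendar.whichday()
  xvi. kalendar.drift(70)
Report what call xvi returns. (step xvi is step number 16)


;; keep.inscribe(p=/ko, c=jomo) -> created
;; kalendar.pin(d=1900-12-26) -> 1900-12-26
;; kalendar.monthhop(n=-15) -> 1899-09-26
;; kalendar.drift(n=-98) -> 1899-06-20
;; keep.shunt(s=/nihil_ub, d=/dubepre) -> ok
;; keep.inscribe(p=/ko, c=stupo) -> overwrote
;; cruncher.begin(x=50) -> 50
;; keep.inscribe(p=/sideso/cowo_e, c=slo) -> ToolError: no parent
;; keep.inscribe(p=/bo/slisni, c=go_ut) -> ToolError: no parent
;; cruncher.grow(x=-7) -> 43
;; cruncher.grow(x=%0) -> 86
;; cruncher.amplify(x=%0) -> 7396
;; keep.recite(p=/ko) -> stupo
;; cruncher.reveal() -> 7396
;; kalendar.whichday() -> Tuesday
;; kalendar.drift(n=70) -> 1899-08-29

Answer: 1899-08-29


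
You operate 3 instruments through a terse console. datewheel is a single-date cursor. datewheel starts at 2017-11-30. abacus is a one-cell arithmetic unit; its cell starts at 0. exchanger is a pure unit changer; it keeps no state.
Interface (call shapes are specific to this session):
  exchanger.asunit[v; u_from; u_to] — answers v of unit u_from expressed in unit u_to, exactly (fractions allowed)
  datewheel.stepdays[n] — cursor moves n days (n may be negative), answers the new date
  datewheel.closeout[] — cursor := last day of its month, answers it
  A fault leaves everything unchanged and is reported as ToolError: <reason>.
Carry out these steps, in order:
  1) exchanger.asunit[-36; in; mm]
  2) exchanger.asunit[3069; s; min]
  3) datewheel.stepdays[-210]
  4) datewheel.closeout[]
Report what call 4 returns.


-> exchanger.asunit(v=-36, u_from=in, u_to=mm)
<- -4572/5
-> exchanger.asunit(v=3069, u_from=s, u_to=min)
<- 1023/20
-> datewheel.stepdays(n=-210)
<- 2017-05-04
-> datewheel.closeout()
<- 2017-05-31

Answer: 2017-05-31


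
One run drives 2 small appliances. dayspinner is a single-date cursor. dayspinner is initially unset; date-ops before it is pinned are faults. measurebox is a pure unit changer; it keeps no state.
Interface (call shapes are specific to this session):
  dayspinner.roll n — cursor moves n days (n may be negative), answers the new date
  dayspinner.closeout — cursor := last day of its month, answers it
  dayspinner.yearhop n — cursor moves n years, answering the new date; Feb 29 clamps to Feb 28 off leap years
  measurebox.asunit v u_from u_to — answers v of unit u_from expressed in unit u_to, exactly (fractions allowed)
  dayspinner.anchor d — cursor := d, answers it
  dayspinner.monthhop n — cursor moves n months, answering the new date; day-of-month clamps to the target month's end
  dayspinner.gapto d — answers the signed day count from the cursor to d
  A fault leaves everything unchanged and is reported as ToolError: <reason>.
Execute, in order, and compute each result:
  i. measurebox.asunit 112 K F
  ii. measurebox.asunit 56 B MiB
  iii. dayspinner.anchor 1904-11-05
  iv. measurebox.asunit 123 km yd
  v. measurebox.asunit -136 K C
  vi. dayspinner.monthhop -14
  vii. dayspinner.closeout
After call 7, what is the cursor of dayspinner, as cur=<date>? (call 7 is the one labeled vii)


Answer: cur=1903-09-30

Derivation:
// 1. measurebox.asunit(v→112, u_from→K, u_to→F) ~> -25807/100
// 2. measurebox.asunit(v→56, u_from→B, u_to→MiB) ~> 7/131072
// 3. dayspinner.anchor(d→1904-11-05) ~> 1904-11-05
// 4. measurebox.asunit(v→123, u_from→km, u_to→yd) ~> 51250000/381
// 5. measurebox.asunit(v→-136, u_from→K, u_to→C) ~> -8183/20
// 6. dayspinner.monthhop(n→-14) ~> 1903-09-05
// 7. dayspinner.closeout() ~> 1903-09-30


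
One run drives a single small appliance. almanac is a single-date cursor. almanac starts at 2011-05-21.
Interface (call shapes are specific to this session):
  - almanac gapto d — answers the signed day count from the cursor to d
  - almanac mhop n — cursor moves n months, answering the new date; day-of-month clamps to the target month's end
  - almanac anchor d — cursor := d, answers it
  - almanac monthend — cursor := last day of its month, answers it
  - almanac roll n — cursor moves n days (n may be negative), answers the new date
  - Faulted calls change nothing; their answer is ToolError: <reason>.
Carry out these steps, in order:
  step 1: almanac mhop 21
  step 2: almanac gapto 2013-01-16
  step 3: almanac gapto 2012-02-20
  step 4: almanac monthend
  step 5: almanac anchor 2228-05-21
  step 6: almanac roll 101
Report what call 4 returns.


Answer: 2013-02-28

Derivation:
>> almanac mhop(n→21)
<< 2013-02-21
>> almanac gapto(d→2013-01-16)
<< -36
>> almanac gapto(d→2012-02-20)
<< -367
>> almanac monthend()
<< 2013-02-28
>> almanac anchor(d→2228-05-21)
<< 2228-05-21
>> almanac roll(n→101)
<< 2228-08-30


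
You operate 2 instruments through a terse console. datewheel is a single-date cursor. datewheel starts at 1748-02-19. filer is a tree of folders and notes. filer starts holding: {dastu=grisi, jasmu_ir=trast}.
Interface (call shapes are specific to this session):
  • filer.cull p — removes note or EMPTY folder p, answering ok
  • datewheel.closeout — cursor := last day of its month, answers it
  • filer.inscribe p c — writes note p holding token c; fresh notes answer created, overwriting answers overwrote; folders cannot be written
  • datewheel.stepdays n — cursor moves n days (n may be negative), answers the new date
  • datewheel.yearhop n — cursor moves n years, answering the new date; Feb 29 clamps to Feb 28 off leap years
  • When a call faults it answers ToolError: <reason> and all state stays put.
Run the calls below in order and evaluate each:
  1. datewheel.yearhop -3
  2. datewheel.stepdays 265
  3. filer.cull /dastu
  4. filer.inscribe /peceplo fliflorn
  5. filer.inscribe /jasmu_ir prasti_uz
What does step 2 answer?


Answer: 1745-11-11

Derivation:
Then datewheel.yearhop with n='-3', and get 1745-02-19.
Next I call datewheel.stepdays with n='265', and observe 1745-11-11.
I use filer.cull with p='/dastu': ok.
Using filer.inscribe with p='/peceplo', c='fliflorn', and observe created.
I use filer.inscribe with p='/jasmu_ir', c='prasti_uz', — result: overwrote.


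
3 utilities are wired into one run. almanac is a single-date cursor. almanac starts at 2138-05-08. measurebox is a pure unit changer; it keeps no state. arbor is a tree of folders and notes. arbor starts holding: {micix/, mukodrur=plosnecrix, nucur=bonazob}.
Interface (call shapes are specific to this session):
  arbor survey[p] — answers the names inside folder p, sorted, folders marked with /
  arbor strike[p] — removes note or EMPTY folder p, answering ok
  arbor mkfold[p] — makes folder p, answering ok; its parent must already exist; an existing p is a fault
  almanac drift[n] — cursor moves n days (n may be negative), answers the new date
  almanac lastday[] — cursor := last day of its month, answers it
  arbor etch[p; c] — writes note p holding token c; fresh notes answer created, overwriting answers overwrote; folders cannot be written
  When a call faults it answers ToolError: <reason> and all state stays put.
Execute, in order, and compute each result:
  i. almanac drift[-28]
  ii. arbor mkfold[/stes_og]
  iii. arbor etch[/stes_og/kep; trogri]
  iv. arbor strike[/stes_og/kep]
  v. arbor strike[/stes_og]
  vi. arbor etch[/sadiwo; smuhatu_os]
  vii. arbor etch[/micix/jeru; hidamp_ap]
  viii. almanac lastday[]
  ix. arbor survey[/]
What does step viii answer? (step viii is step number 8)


·→ almanac drift(n=-28)
·← 2138-04-10
·→ arbor mkfold(p=/stes_og)
·← ok
·→ arbor etch(p=/stes_og/kep, c=trogri)
·← created
·→ arbor strike(p=/stes_og/kep)
·← ok
·→ arbor strike(p=/stes_og)
·← ok
·→ arbor etch(p=/sadiwo, c=smuhatu_os)
·← created
·→ arbor etch(p=/micix/jeru, c=hidamp_ap)
·← created
·→ almanac lastday()
·← 2138-04-30
·→ arbor survey(p=/)
·← [micix/, mukodrur, nucur, sadiwo]

Answer: 2138-04-30


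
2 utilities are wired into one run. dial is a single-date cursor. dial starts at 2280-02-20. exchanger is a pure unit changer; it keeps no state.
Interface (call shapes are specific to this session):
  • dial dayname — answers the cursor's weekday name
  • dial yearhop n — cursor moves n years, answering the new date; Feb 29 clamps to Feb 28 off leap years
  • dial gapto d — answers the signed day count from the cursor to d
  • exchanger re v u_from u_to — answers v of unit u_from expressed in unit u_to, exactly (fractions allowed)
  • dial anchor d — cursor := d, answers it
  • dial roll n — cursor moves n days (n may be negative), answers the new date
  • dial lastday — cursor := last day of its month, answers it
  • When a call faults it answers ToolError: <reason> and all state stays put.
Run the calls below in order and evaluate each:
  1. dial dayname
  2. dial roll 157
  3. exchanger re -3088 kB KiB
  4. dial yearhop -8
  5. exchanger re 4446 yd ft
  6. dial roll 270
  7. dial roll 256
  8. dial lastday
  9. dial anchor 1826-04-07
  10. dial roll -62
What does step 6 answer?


Answer: 2273-04-22

Derivation:
! dial dayname() => Friday
! dial roll(157) => 2280-07-26
! exchanger re(-3088, kB, KiB) => -24125/8
! dial yearhop(-8) => 2272-07-26
! exchanger re(4446, yd, ft) => 13338
! dial roll(270) => 2273-04-22
! dial roll(256) => 2274-01-03
! dial lastday() => 2274-01-31
! dial anchor(1826-04-07) => 1826-04-07
! dial roll(-62) => 1826-02-04


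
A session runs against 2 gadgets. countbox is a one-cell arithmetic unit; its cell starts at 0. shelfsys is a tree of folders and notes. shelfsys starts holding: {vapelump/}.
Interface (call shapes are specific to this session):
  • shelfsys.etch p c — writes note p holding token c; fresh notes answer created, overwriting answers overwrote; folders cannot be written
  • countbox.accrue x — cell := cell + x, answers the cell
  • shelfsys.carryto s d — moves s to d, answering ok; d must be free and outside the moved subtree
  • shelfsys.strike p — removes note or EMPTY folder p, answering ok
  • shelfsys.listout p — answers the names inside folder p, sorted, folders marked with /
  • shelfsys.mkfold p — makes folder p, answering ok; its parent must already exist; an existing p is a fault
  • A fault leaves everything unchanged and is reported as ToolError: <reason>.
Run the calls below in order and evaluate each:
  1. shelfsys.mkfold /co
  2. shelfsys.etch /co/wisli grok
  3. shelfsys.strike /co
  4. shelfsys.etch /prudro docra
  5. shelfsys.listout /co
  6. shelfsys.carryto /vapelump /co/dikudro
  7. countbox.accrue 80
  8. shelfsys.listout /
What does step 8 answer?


Answer: [co/, prudro]

Derivation:
Act: shelfsys.mkfold[p: /co]
Obs: ok
Act: shelfsys.etch[p: /co/wisli; c: grok]
Obs: created
Act: shelfsys.strike[p: /co]
Obs: ToolError: not empty
Act: shelfsys.etch[p: /prudro; c: docra]
Obs: created
Act: shelfsys.listout[p: /co]
Obs: [wisli]
Act: shelfsys.carryto[s: /vapelump; d: /co/dikudro]
Obs: ok
Act: countbox.accrue[x: 80]
Obs: 80
Act: shelfsys.listout[p: /]
Obs: [co/, prudro]


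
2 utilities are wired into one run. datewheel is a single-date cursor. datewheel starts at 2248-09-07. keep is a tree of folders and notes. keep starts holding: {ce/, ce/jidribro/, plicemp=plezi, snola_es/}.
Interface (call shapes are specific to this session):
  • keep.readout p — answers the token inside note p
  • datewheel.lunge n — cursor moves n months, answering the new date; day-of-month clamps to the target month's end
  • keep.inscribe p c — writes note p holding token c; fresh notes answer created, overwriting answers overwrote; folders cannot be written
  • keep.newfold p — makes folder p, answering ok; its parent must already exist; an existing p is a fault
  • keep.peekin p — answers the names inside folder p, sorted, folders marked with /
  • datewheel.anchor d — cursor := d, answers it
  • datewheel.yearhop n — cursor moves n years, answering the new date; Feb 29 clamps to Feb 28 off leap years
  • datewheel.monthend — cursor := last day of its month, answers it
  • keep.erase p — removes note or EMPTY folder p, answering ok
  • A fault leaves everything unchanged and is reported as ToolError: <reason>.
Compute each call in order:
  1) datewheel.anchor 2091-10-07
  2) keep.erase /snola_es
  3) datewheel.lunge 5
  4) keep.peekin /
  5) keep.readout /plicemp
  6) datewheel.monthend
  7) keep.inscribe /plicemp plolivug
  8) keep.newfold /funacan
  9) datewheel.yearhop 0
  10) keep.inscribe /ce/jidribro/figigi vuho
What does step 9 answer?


-> anchor(d→2091-10-07)
<- 2091-10-07
-> erase(p→/snola_es)
<- ok
-> lunge(n→5)
<- 2092-03-07
-> peekin(p→/)
<- [ce/, plicemp]
-> readout(p→/plicemp)
<- plezi
-> monthend()
<- 2092-03-31
-> inscribe(p→/plicemp, c→plolivug)
<- overwrote
-> newfold(p→/funacan)
<- ok
-> yearhop(n→0)
<- 2092-03-31
-> inscribe(p→/ce/jidribro/figigi, c→vuho)
<- created

Answer: 2092-03-31


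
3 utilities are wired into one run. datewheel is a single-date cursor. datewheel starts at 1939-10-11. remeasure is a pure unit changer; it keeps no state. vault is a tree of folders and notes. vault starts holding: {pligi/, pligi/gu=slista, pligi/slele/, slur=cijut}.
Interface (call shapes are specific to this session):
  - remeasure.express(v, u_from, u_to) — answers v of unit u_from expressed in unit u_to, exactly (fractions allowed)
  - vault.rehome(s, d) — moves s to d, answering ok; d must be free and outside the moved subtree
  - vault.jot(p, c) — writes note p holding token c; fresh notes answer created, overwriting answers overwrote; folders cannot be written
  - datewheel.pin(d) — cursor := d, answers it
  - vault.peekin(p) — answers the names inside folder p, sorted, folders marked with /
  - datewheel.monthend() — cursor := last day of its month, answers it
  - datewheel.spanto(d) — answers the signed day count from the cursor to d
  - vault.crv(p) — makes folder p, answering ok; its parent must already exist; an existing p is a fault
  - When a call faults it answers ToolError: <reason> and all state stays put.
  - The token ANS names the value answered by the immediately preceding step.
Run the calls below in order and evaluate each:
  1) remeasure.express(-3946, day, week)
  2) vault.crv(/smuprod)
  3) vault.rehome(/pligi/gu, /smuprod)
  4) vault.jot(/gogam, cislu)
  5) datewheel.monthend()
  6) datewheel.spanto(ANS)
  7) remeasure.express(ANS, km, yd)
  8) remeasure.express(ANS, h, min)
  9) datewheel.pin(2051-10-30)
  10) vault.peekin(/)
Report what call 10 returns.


Answer: [gogam, pligi/, slur, smuprod/]

Derivation:
-> express(v: -3946, u_from: day, u_to: week)
<- -3946/7
-> crv(p: /smuprod)
<- ok
-> rehome(s: /pligi/gu, d: /smuprod)
<- ToolError: exists
-> jot(p: /gogam, c: cislu)
<- created
-> monthend()
<- 1939-10-31
-> spanto(d: ANS)
<- 0
-> express(v: ANS, u_from: km, u_to: yd)
<- 0
-> express(v: ANS, u_from: h, u_to: min)
<- 0
-> pin(d: 2051-10-30)
<- 2051-10-30
-> peekin(p: /)
<- [gogam, pligi/, slur, smuprod/]


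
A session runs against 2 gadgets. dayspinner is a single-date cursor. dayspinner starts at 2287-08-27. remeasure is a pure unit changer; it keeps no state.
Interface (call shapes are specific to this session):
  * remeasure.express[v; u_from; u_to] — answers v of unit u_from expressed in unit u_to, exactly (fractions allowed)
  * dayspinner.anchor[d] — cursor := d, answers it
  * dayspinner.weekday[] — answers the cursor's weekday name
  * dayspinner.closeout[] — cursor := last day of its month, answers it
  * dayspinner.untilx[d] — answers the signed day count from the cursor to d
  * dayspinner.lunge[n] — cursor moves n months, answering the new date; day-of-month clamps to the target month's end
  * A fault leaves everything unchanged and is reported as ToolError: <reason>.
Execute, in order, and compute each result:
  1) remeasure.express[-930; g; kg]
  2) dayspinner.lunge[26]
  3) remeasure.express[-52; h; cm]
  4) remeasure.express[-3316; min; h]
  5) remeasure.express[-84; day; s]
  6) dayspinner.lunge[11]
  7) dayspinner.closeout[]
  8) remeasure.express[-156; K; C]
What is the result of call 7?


Calling express(v='-930', u_from='g', u_to='kg'), and get -93/100.
I use lunge(n='26'), — result: 2289-10-27.
Calling express(v='-52', u_from='h', u_to='cm'), which returns ToolError: incompatible units.
I try express(v='-3316', u_from='min', u_to='h'): -829/15.
Calling express(v='-84', u_from='day', u_to='s'), — result: -7257600.
I run lunge(n='11'), giving 2290-09-27.
I use closeout, yielding 2290-09-30.
Next I call express(v='-156', u_from='K', u_to='C'), — result: -8583/20.

Answer: 2290-09-30
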